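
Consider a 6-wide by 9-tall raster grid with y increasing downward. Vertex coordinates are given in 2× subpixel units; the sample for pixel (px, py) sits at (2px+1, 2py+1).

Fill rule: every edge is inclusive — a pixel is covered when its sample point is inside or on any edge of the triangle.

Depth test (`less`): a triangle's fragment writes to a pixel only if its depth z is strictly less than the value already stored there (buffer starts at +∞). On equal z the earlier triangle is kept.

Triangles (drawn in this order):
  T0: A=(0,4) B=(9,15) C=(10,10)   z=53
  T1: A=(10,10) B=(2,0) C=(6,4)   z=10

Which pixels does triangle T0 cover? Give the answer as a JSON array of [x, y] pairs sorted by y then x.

T0:
  2·area = 56  (B↔C swapped to make it positive)
  edge (0, 4)→(10, 10): d=(10,6) inclusive
  edge (10, 10)→(9, 15): d=(-1,5) inclusive
  edge (9, 15)→(0, 4): d=(-9,-11) inclusive
    (0,2)@(1, 5): e=[4,50,2] → X
    (1,2)@(3, 5): e=[-8,40,24] → .
    (5,2)@(11, 5): e=[-56,0,112] → .  [on edge]
    (0,3)@(1, 7): e=[24,48,-16] → .
    (1,3)@(3, 7): e=[12,38,6] → X
    (2,3)@(5, 7): e=[0,28,28] → X  [on edge]
    (3,3)@(7, 7): e=[-12,18,50] → .
    (1,4)@(3, 9): e=[32,36,-12] → .
    (2,4)@(5, 9): e=[20,26,10] → X
    (3,4)@(7, 9): e=[8,16,32] → X
    (4,4)@(9, 9): e=[-4,6,54] → .
    (2,5)@(5, 11): e=[40,24,-8] → .
    (4,7)@(9, 15): e=[56,0,0] → X  [on edge]
  covered (9 px):
    . . . . . .
    . . . . . .
    X . . . . .
    . X X . . .
    . . X X . .
    . . . X X .
    . . . . X .
    . . . . X .
    . . . . . .
T1:
  2·area = 8
  edge (10, 10)→(2, 0): d=(-8,-10) inclusive
  edge (2, 0)→(6, 4): d=(4,4) inclusive
  edge (6, 4)→(10, 10): d=(4,6) inclusive
    (1,0)@(3, 1): e=[2,0,6] → X  [on edge]
    (2,0)@(5, 1): e=[22,-8,-6] → .
    (1,1)@(3, 3): e=[-14,8,14] → .
    (2,1)@(5, 3): e=[6,0,2] → X  [on edge]
    (3,1)@(7, 3): e=[26,-8,-10] → .
    (2,2)@(5, 5): e=[-10,8,10] → .
    (3,2)@(7, 5): e=[10,0,-2] → .  [on edge]
    (4,3)@(9, 7): e=[14,0,-6] → .  [on edge]
    (5,4)@(11, 9): e=[18,0,-10] → .  [on edge]
  covered (2 px):
    . X . . . .
    . . X . . .
    . . . . . .
    . . . . . .
    . . . . . .
    . . . . . .
    . . . . . .
    . . . . . .
    . . . . . .

Result: [[0,2],[1,3],[2,3],[2,4],[3,4],[3,5],[4,5],[4,6],[4,7]]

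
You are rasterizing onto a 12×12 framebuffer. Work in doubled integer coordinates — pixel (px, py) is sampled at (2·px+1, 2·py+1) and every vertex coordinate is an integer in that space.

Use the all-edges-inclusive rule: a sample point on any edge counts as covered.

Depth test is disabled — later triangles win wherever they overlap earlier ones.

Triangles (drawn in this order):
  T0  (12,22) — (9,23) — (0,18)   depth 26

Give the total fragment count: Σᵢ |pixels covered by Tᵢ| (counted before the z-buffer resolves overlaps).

T0:
  2·area = 24
  edge (12, 22)→(9, 23): d=(-3,1) inclusive
  edge (9, 23)→(0, 18): d=(-9,-5) inclusive
  edge (0, 18)→(12, 22): d=(12,4) inclusive
    (1,9)@(3, 19): e=[18,6,0] → #  [on edge]
    (2,9)@(5, 19): e=[16,16,-8] → ·
    (10,9)@(21, 19): e=[0,96,-72] → ·  [on edge]
    (1,10)@(3, 21): e=[12,-12,24] → ·
    (3,10)@(7, 21): e=[8,8,8] → #
    (4,10)@(9, 21): e=[6,18,0] → #  [on edge]
    (5,10)@(11, 21): e=[4,28,-8] → ·
    (7,10)@(15, 21): e=[0,48,-24] → ·  [on edge]
    (3,11)@(7, 23): e=[2,-10,32] → ·
    (4,11)@(9, 23): e=[0,0,24] → #  [on edge]
    (5,11)@(11, 23): e=[-2,10,16] → ·
    (7,11)@(15, 23): e=[-6,30,0] → ·  [on edge]
  covered (4 px):
    · · · · · · · · · · · ·
    · · · · · · · · · · · ·
    · · · · · · · · · · · ·
    · · · · · · · · · · · ·
    · · · · · · · · · · · ·
    · · · · · · · · · · · ·
    · · · · · · · · · · · ·
    · · · · · · · · · · · ·
    · · · · · · · · · · · ·
    · # · · · · · · · · · ·
    · · · # # · · · · · · ·
    · · · · # · · · · · · ·

Final: 4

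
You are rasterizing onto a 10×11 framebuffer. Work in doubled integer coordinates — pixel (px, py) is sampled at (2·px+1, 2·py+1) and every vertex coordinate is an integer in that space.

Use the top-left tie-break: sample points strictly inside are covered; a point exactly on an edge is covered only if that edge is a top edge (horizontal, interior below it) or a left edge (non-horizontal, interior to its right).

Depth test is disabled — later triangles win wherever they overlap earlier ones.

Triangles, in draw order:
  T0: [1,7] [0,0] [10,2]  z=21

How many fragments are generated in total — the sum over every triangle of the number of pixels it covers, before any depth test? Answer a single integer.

T0:
  2·area = 68
  edge (1, 7)→(0, 0): d=(-1,-7) top-left  bias=+0
  edge (0, 0)→(10, 2): d=(10,2) right/bottom  bias=-1
  edge (10, 2)→(1, 7): d=(-9,5) right/bottom  bias=-1
    (0,0)@(1, 1): e=[6,8,54] → #
    (1,0)@(3, 1): e=[20,4,44] → #
    (2,0)@(5, 1): e=[34,0,34] → ·  [on edge]
    (0,1)@(1, 3): e=[4,28,36] → #
    (2,1)@(5, 3): e=[32,20,16] → #
    (3,1)@(7, 3): e=[46,16,6] → #
    (4,1)@(9, 3): e=[60,12,-4] → ·
    (7,1)@(15, 3): e=[102,0,-34] → ·  [on edge]
    (0,2)@(1, 5): e=[2,48,18] → #
    (2,2)@(5, 5): e=[30,40,-2] → ·
    (3,2)@(7, 5): e=[44,36,-12] → ·
    (0,3)@(1, 7): e=[0,68,0] → ·  [on edge]
    (1,10)@(3, 21): e=[0,204,-136] → ·  [on edge]
  covered (8 px):
    # # · · · · · · · ·
    # # # # · · · · · ·
    # # · · · · · · · ·
    · · · · · · · · · ·
    · · · · · · · · · ·
    · · · · · · · · · ·
    · · · · · · · · · ·
    · · · · · · · · · ·
    · · · · · · · · · ·
    · · · · · · · · · ·
    · · · · · · · · · ·

Final: 8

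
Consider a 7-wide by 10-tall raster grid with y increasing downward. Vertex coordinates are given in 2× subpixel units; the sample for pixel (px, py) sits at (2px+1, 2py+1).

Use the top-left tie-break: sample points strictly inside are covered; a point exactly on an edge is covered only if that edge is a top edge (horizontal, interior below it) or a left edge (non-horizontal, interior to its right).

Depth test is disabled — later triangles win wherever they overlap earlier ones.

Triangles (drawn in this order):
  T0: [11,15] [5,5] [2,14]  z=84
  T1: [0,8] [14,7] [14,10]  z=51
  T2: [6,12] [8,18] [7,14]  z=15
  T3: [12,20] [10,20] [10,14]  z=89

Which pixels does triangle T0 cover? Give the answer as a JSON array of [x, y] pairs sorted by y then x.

T0:
  2·area = 84  (B↔C swapped to make it positive)
  edge (11, 15)→(2, 14): d=(-9,-1) top-left  bias=+0
  edge (2, 14)→(5, 5): d=(3,-9) top-left  bias=+0
  edge (5, 5)→(11, 15): d=(6,10) right/bottom  bias=-1
    (2,2)@(5, 5): e=[84,0,0] → .  [on edge]
    (2,3)@(5, 7): e=[66,6,12] → X
    (3,3)@(7, 7): e=[68,24,-8] → .
    (2,4)@(5, 9): e=[48,12,24] → X
    (3,4)@(7, 9): e=[50,30,4] → X
    (4,4)@(9, 9): e=[52,48,-16] → .
    (1,5)@(3, 11): e=[28,0,56] → X  [on edge]
    (4,5)@(9, 11): e=[34,54,-4] → .
    (1,6)@(3, 13): e=[10,6,68] → X
    (4,6)@(9, 13): e=[16,60,8] → X
    (5,6)@(11, 13): e=[18,78,-12] → .
    (1,7)@(3, 15): e=[-8,12,80] → .
    (5,7)@(11, 15): e=[0,84,0] → .  [on edge]
    (0,8)@(1, 17): e=[-28,0,112] → .  [on edge]
  covered (10 px):
    . . . . . . .
    . . . . . . .
    . . . . . . .
    . . X . . . .
    . . X X . . .
    . X X X . . .
    . X X X X . .
    . . . . . . .
    . . . . . . .
    . . . . . . .
T1:
  2·area = 42
  edge (0, 8)→(14, 7): d=(14,-1) top-left  bias=+0
  edge (14, 7)→(14, 10): d=(0,3) right/bottom  bias=-1
  edge (14, 10)→(0, 8): d=(-14,-2) top-left  bias=+0
    (3,4)@(7, 9): e=[21,21,0] → X  [on edge]
    (4,4)@(9, 9): e=[23,15,4] → X
    (5,4)@(11, 9): e=[25,9,8] → X
    (6,4)@(13, 9): e=[27,3,12] → X
    (3,5)@(7, 11): e=[49,21,-28] → .
    (4,5)@(9, 11): e=[51,15,-24] → .
    (5,5)@(11, 11): e=[53,9,-20] → .
    (6,5)@(13, 11): e=[55,3,-16] → .
  covered (4 px):
    . . . . . . .
    . . . . . . .
    . . . . . . .
    . . . . . . .
    . . . X X X X
    . . . . . . .
    . . . . . . .
    . . . . . . .
    . . . . . . .
    . . . . . . .
T2:
  2·area = 2  (B↔C swapped to make it positive)
  edge (6, 12)→(7, 14): d=(1,2) right/bottom  bias=-1
  edge (7, 14)→(8, 18): d=(1,4) right/bottom  bias=-1
  edge (8, 18)→(6, 12): d=(-2,-6) top-left  bias=+0
    (1,1)@(3, 3): e=[-3,5,0] → .  [on edge]
    (2,4)@(5, 9): e=[-1,3,0] → .  [on edge]
    (3,7)@(7, 15): e=[1,1,0] → X  [on edge]
    (4,7)@(9, 15): e=[-3,-7,12] → .
    (3,8)@(7, 17): e=[3,3,-4] → .
  covered (1 px):
    . . . . . . .
    . . . . . . .
    . . . . . . .
    . . . . . . .
    . . . . . . .
    . . . . . . .
    . . . . . . .
    . . . X . . .
    . . . . . . .
    . . . . . . .
T3:
  2·area = 12
  edge (12, 20)→(10, 20): d=(-2,0) right/bottom  bias=-1
  edge (10, 20)→(10, 14): d=(0,-6) top-left  bias=+0
  edge (10, 14)→(12, 20): d=(2,6) right/bottom  bias=-1
    (3,2)@(7, 5): e=[30,-18,0] → .  [on edge]
    (4,5)@(9, 11): e=[18,-6,0] → .  [on edge]
    (5,8)@(11, 17): e=[6,6,0] → .  [on edge]
    (5,9)@(11, 19): e=[2,6,4] → X
    (6,9)@(13, 19): e=[2,18,-8] → .
  covered (1 px):
    . . . . . . .
    . . . . . . .
    . . . . . . .
    . . . . . . .
    . . . . . . .
    . . . . . . .
    . . . . . . .
    . . . . . . .
    . . . . . . .
    . . . . . X .

Final: [[2,3],[2,4],[3,4],[1,5],[2,5],[3,5],[1,6],[2,6],[3,6],[4,6]]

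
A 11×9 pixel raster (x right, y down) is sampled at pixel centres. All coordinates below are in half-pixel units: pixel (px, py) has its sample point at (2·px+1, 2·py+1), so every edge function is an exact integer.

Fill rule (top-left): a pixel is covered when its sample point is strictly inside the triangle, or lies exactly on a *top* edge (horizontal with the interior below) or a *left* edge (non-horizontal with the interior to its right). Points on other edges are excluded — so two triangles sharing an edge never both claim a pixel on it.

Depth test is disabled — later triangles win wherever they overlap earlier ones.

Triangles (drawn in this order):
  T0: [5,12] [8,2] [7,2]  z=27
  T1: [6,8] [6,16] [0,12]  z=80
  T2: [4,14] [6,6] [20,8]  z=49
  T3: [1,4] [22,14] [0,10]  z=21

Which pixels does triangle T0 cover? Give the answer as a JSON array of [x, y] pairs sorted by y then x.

T0:
  2·area = 10  (B↔C swapped to make it positive)
  edge (5, 12)→(7, 2): d=(2,-10) top-left  bias=+0
  edge (7, 2)→(8, 2): d=(1,0) top-left  bias=+0
  edge (8, 2)→(5, 12): d=(-3,10) right/bottom  bias=-1
    (3,1)@(7, 3): e=[2,1,7] → #
    (4,1)@(9, 3): e=[22,1,-13] → ·
    (3,2)@(7, 5): e=[6,3,1] → #
    (4,2)@(9, 5): e=[26,3,-19] → ·
    (3,3)@(7, 7): e=[10,5,-5] → ·
  covered (2 px):
    · · · · · · · · · · ·
    · · · # · · · · · · ·
    · · · # · · · · · · ·
    · · · · · · · · · · ·
    · · · · · · · · · · ·
    · · · · · · · · · · ·
    · · · · · · · · · · ·
    · · · · · · · · · · ·
    · · · · · · · · · · ·
T1:
  2·area = 48
  edge (6, 8)→(6, 16): d=(0,8) right/bottom  bias=-1
  edge (6, 16)→(0, 12): d=(-6,-4) top-left  bias=+0
  edge (0, 12)→(6, 8): d=(6,-4) top-left  bias=+0
    (2,4)@(5, 9): e=[8,38,2] → #
    (3,4)@(7, 9): e=[-8,46,10] → ·
    (1,5)@(3, 11): e=[24,18,6] → #
    (3,5)@(7, 11): e=[-8,34,22] → ·
    (1,6)@(3, 13): e=[24,6,18] → #
    (3,6)@(7, 13): e=[-8,22,34] → ·
    (1,7)@(3, 15): e=[24,-6,30] → ·
    (2,7)@(5, 15): e=[8,2,38] → #
    (3,7)@(7, 15): e=[-8,10,46] → ·
    (2,8)@(5, 17): e=[8,-10,50] → ·
  covered (6 px):
    · · · · · · · · · · ·
    · · · · · · · · · · ·
    · · · · · · · · · · ·
    · · · · · · · · · · ·
    · · # · · · · · · · ·
    · # # · · · · · · · ·
    · # # · · · · · · · ·
    · · # · · · · · · · ·
    · · · · · · · · · · ·
T2:
  2·area = 116
  edge (4, 14)→(6, 6): d=(2,-8) top-left  bias=+0
  edge (6, 6)→(20, 8): d=(14,2) right/bottom  bias=-1
  edge (20, 8)→(4, 14): d=(-16,6) right/bottom  bias=-1
    (3,3)@(7, 7): e=[10,12,94] → #
    (4,3)@(9, 7): e=[26,8,82] → #
    (5,3)@(11, 7): e=[42,4,70] → #
    (6,3)@(13, 7): e=[58,0,58] → ·  [on edge]
    (3,4)@(7, 9): e=[14,40,62] → #
    (6,4)@(13, 9): e=[62,28,26] → #
    (7,4)@(15, 9): e=[78,24,14] → #
    (8,4)@(17, 9): e=[94,20,2] → #
    (9,4)@(19, 9): e=[110,16,-10] → ·
    (2,5)@(5, 11): e=[2,72,42] → #
    (6,5)@(13, 11): e=[66,56,-6] → ·
    (7,5)@(15, 11): e=[82,52,-18] → ·
  covered (14 px):
    · · · · · · · · · · ·
    · · · · · · · · · · ·
    · · · · · · · · · · ·
    · · · # # # · · · · ·
    · · · # # # # # # · ·
    · · # # # # · · · · ·
    · · # · · · · · · · ·
    · · · · · · · · · · ·
    · · · · · · · · · · ·
T3:
  2·area = 136
  edge (1, 4)→(22, 14): d=(21,10) right/bottom  bias=-1
  edge (22, 14)→(0, 10): d=(-22,-4) top-left  bias=+0
  edge (0, 10)→(1, 4): d=(1,-6) top-left  bias=+0
    (0,2)@(1, 5): e=[21,114,1] → #
    (1,2)@(3, 5): e=[1,122,13] → #
    (2,2)@(5, 5): e=[-19,130,25] → ·
    (0,3)@(1, 7): e=[63,70,3] → #
    (2,3)@(5, 7): e=[23,86,27] → #
    (3,3)@(7, 7): e=[3,94,39] → #
    (4,3)@(9, 7): e=[-17,102,51] → ·
    (0,4)@(1, 9): e=[105,26,5] → #
    (4,4)@(9, 9): e=[25,58,53] → #
    (5,4)@(11, 9): e=[5,66,65] → #
    (6,4)@(13, 9): e=[-15,74,77] → ·
    (0,5)@(1, 11): e=[147,-18,7] → ·
  covered (19 px):
    · · · · · · · · · · ·
    · · · · · · · · · · ·
    # # · · · · · · · · ·
    # # # # · · · · · · ·
    # # # # # # · · · · ·
    · · · # # # # # · · ·
    · · · · · · · · # # ·
    · · · · · · · · · · ·
    · · · · · · · · · · ·

Result: [[3,1],[3,2]]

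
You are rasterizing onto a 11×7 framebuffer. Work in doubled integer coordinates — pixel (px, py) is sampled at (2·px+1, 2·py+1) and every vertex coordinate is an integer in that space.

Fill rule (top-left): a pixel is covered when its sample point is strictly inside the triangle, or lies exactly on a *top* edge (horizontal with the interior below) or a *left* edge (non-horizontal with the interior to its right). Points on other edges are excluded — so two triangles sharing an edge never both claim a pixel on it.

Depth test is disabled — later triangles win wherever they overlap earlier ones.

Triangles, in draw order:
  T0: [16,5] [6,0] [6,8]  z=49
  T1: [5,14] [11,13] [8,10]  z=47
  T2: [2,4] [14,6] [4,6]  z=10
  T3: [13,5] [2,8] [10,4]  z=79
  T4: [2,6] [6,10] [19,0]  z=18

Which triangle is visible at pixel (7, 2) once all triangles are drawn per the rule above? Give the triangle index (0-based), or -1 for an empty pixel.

T0:
  2·area = 80  (B↔C swapped to make it positive)
  edge (16, 5)→(6, 8): d=(-10,3) right/bottom  bias=-1
  edge (6, 8)→(6, 0): d=(0,-8) top-left  bias=+0
  edge (6, 0)→(16, 5): d=(10,5) right/bottom  bias=-1
    (3,0)@(7, 1): e=[67,8,5] → █
    (4,0)@(9, 1): e=[61,24,-5] → ·
    (3,1)@(7, 3): e=[47,8,25] → █
    (4,1)@(9, 3): e=[41,24,15] → █
    (5,1)@(11, 3): e=[35,40,5] → █
    (6,1)@(13, 3): e=[29,56,-5] → ·
    (3,2)@(7, 5): e=[27,8,45] → █
    (6,2)@(13, 5): e=[9,56,15] → █
    (7,2)@(15, 5): e=[3,72,5] → █
    (8,2)@(17, 5): e=[-3,88,-5] → ·
    (3,3)@(7, 7): e=[7,8,65] → █
    (5,3)@(11, 7): e=[-5,40,45] → ·
  covered (11 px):
    · · · █ · · · · · · ·
    · · · █ █ █ · · · · ·
    · · · █ █ █ █ █ · · ·
    · · · █ █ · · · · · ·
    · · · · · · · · · · ·
    · · · · · · · · · · ·
    · · · · · · · · · · ·
T1:
  2·area = 21  (B↔C swapped to make it positive)
  edge (5, 14)→(8, 10): d=(3,-4) top-left  bias=+0
  edge (8, 10)→(11, 13): d=(3,3) right/bottom  bias=-1
  edge (11, 13)→(5, 14): d=(-6,1) right/bottom  bias=-1
    (0,1)@(1, 3): e=[-49,0,70] → ·  [on edge]
    (1,2)@(3, 5): e=[-35,0,56] → ·  [on edge]
    (2,3)@(5, 7): e=[-21,0,42] → ·  [on edge]
    (3,4)@(7, 9): e=[-7,0,28] → ·  [on edge]
    (4,5)@(9, 11): e=[7,0,14] → ·  [on edge]
    (3,6)@(7, 13): e=[5,12,4] → █
    (4,6)@(9, 13): e=[13,6,2] → █
    (5,6)@(11, 13): e=[21,0,0] → ·  [on edge]
  covered (2 px):
    · · · · · · · · · · ·
    · · · · · · · · · · ·
    · · · · · · · · · · ·
    · · · · · · · · · · ·
    · · · · · · · · · · ·
    · · · · · · · · · · ·
    · · · █ █ · · · · · ·
T2:
  2·area = 20
  edge (2, 4)→(14, 6): d=(12,2) right/bottom  bias=-1
  edge (14, 6)→(4, 6): d=(-10,0) right/bottom  bias=-1
  edge (4, 6)→(2, 4): d=(-2,-2) top-left  bias=+0
    (0,1)@(1, 3): e=[-10,30,0] → ·  [on edge]
    (1,2)@(3, 5): e=[10,10,0] → █  [on edge]
    (2,2)@(5, 5): e=[6,10,4] → █
    (3,2)@(7, 5): e=[2,10,8] → █
    (4,2)@(9, 5): e=[-2,10,12] → ·
    (1,3)@(3, 7): e=[34,-10,-4] → ·
    (2,3)@(5, 7): e=[30,-10,0] → ·  [on edge]
    (3,3)@(7, 7): e=[26,-10,4] → ·
    (3,4)@(7, 9): e=[50,-30,0] → ·  [on edge]
    (4,5)@(9, 11): e=[70,-50,0] → ·  [on edge]
    (5,6)@(11, 13): e=[90,-70,0] → ·  [on edge]
  covered (3 px):
    · · · · · · · · · · ·
    · · · · · · · · · · ·
    · █ █ █ · · · · · · ·
    · · · · · · · · · · ·
    · · · · · · · · · · ·
    · · · · · · · · · · ·
    · · · · · · · · · · ·
T3:
  2·area = 20
  edge (13, 5)→(2, 8): d=(-11,3) right/bottom  bias=-1
  edge (2, 8)→(10, 4): d=(8,-4) top-left  bias=+0
  edge (10, 4)→(13, 5): d=(3,1) right/bottom  bias=-1
    (0,0)@(1, 1): e=[80,-60,0] → ·  [on edge]
    (3,1)@(7, 3): e=[40,-20,0] → ·  [on edge]
    (4,2)@(9, 5): e=[12,4,4] → █
    (5,2)@(11, 5): e=[6,12,2] → █
    (6,2)@(13, 5): e=[0,20,0] → ·  [on edge]
    (2,3)@(5, 7): e=[2,4,14] → █
    (3,3)@(7, 7): e=[-4,12,12] → ·
    (4,3)@(9, 7): e=[-10,20,10] → ·
    (5,3)@(11, 7): e=[-16,28,8] → ·
    (9,3)@(19, 7): e=[-40,60,0] → ·  [on edge]
    (2,4)@(5, 9): e=[-20,20,20] → ·
  covered (3 px):
    · · · · · · · · · · ·
    · · · · · · · · · · ·
    · · · · █ █ · · · · ·
    · · █ · · · · · · · ·
    · · · · · · · · · · ·
    · · · · · · · · · · ·
    · · · · · · · · · · ·
T4:
  2·area = 92  (B↔C swapped to make it positive)
  edge (2, 6)→(19, 0): d=(17,-6) top-left  bias=+0
  edge (19, 0)→(6, 10): d=(-13,10) right/bottom  bias=-1
  edge (6, 10)→(2, 6): d=(-4,-4) top-left  bias=+0
    (8,0)@(17, 1): e=[5,7,80] → █
    (9,0)@(19, 1): e=[17,-13,88] → ·
    (5,1)@(11, 3): e=[3,41,48] → █
    (6,1)@(13, 3): e=[15,21,56] → █
    (7,1)@(15, 3): e=[27,1,64] → █
    (8,1)@(17, 3): e=[39,-19,72] → ·
    (0,2)@(1, 5): e=[-23,115,0] → ·  [on edge]
    (2,2)@(5, 5): e=[1,75,16] → █
    (3,2)@(7, 5): e=[13,55,24] → █
    (4,2)@(9, 5): e=[25,35,32] → █
    (6,2)@(13, 5): e=[49,-5,48] → ·
    (7,2)@(15, 5): e=[61,-25,56] → ·
    (1,3)@(3, 7): e=[23,69,0] → █  [on edge]
    (2,4)@(5, 9): e=[69,23,0] → █  [on edge]
    (3,5)@(7, 11): e=[115,-23,0] → ·  [on edge]
    (4,6)@(9, 13): e=[161,-69,0] → ·  [on edge]
  covered (14 px):
    · · · · · · · · █ · ·
    · · · · · █ █ █ · · ·
    · · █ █ █ █ · · · · ·
    · █ █ █ █ · · · · · ·
    · · █ █ · · · · · · ·
    · · · · · · · · · · ·
    · · · · · · · · · · ·

Z-buffer (winner per pixel, '.' = empty):
  . . . 0 . . . . 4 . .
  . . . 0 0 4 4 4 . . .
  . 2 4 4 4 4 0 0 . . .
  . 4 4 4 4 . . . . . .
  . . 4 4 . . . . . . .
  . . . . . . . . . . .
  . . . 1 1 . . . . . .

Answer: 0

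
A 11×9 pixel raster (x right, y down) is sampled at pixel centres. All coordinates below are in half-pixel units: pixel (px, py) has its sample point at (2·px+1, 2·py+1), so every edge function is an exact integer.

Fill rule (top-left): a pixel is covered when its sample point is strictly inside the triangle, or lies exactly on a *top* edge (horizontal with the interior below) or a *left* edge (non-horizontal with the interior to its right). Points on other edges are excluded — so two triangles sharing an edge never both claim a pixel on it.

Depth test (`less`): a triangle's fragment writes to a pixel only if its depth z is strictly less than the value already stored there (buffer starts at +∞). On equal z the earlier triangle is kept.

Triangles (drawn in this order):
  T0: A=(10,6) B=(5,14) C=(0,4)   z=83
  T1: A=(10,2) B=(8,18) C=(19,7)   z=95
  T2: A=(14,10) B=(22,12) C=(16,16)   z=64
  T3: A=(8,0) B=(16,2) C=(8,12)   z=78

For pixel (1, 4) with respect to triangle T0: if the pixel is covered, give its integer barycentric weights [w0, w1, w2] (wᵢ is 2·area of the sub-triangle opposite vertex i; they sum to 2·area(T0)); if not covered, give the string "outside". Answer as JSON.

T0:
  2·area = 90
  edge (10, 6)→(5, 14): d=(-5,8) right/bottom  bias=-1
  edge (5, 14)→(0, 4): d=(-5,-10) top-left  bias=+0
  edge (0, 4)→(10, 6): d=(10,2) right/bottom  bias=-1
    (0,2)@(1, 5): e=[77,5,8] → X
    (1,2)@(3, 5): e=[61,25,4] → X
    (2,2)@(5, 5): e=[45,45,0] → .  [on edge]
    (0,3)@(1, 7): e=[67,-5,28] → .
    (1,3)@(3, 7): e=[51,15,24] → X
    (2,3)@(5, 7): e=[35,35,20] → X
    (3,3)@(7, 7): e=[19,55,16] → X
    (4,3)@(9, 7): e=[3,75,12] → X
    (5,3)@(11, 7): e=[-13,95,8] → .
    (7,3)@(15, 7): e=[-45,135,0] → .  [on edge]
    (1,4)@(3, 9): e=[41,5,44] → X
    (4,4)@(9, 9): e=[-7,65,32] → .
  covered (11 px):
    . . . . . . . . . . .
    . . . . . . . . . . .
    X X . . . . . . . . .
    . X X X X . . . . . .
    . X X X . . . . . . .
    . . X . . . . . . . .
    . . X . . . . . . . .
    . . . . . . . . . . .
    . . . . . . . . . . .
T1:
  2·area = 154  (B↔C swapped to make it positive)
  edge (10, 2)→(19, 7): d=(9,5) right/bottom  bias=-1
  edge (19, 7)→(8, 18): d=(-11,11) right/bottom  bias=-1
  edge (8, 18)→(10, 2): d=(2,-16) top-left  bias=+0
    (5,1)@(11, 3): e=[4,132,18] → X
    (6,1)@(13, 3): e=[-6,110,50] → .
    (5,2)@(11, 5): e=[22,110,22] → X
    (6,2)@(13, 5): e=[12,88,54] → X
    (7,2)@(15, 5): e=[2,66,86] → X
    (8,2)@(17, 5): e=[-8,44,118] → .
    (10,2)@(21, 5): e=[-28,0,182] → .  [on edge]
    (5,3)@(11, 7): e=[40,88,26] → X
    (8,3)@(17, 7): e=[10,22,122] → X
    (9,3)@(19, 7): e=[0,0,154] → .  [on edge]
    (5,4)@(11, 9): e=[58,66,30] → X
    (8,4)@(17, 9): e=[28,0,126] → .  [on edge]
    (7,5)@(15, 11): e=[56,0,98] → .  [on edge]
    (6,6)@(13, 13): e=[84,0,70] → .  [on edge]
    (5,7)@(11, 15): e=[112,0,42] → .  [on edge]
    (4,8)@(9, 17): e=[140,0,14] → .  [on edge]
  covered (17 px):
    . . . . . . . . . . .
    . . . . . X . . . . .
    . . . . . X X X . . .
    . . . . . X X X X . .
    . . . . . X X X . . .
    . . . . X X X . . . .
    . . . . X X . . . . .
    . . . . X . . . . . .
    . . . . . . . . . . .
T2:
  2·area = 44
  edge (14, 10)→(22, 12): d=(8,2) right/bottom  bias=-1
  edge (22, 12)→(16, 16): d=(-6,4) right/bottom  bias=-1
  edge (16, 16)→(14, 10): d=(-2,-6) top-left  bias=+0
    (5,0)@(11, 1): e=[-66,110,0] → .  [on edge]
    (6,3)@(13, 7): e=[-22,66,0] → .  [on edge]
    (7,5)@(15, 11): e=[6,34,4] → X
    (8,5)@(17, 11): e=[2,26,16] → X
    (9,5)@(19, 11): e=[-2,18,28] → .
    (7,6)@(15, 13): e=[22,22,0] → X  [on edge]
    (9,6)@(19, 13): e=[14,6,24] → X
    (10,6)@(21, 13): e=[10,-2,36] → .
    (7,7)@(15, 15): e=[38,10,-4] → .
    (8,7)@(17, 15): e=[34,2,8] → X
    (9,7)@(19, 15): e=[30,-6,20] → .
    (8,8)@(17, 17): e=[50,-10,4] → .
  covered (6 px):
    . . . . . . . . . . .
    . . . . . . . . . . .
    . . . . . . . . . . .
    . . . . . . . . . . .
    . . . . . . . . . . .
    . . . . . . . X X . .
    . . . . . . . X X X .
    . . . . . . . . X . .
    . . . . . . . . . . .
T3:
  2·area = 96
  edge (8, 0)→(16, 2): d=(8,2) right/bottom  bias=-1
  edge (16, 2)→(8, 12): d=(-8,10) right/bottom  bias=-1
  edge (8, 12)→(8, 0): d=(0,-12) top-left  bias=+0
    (4,0)@(9, 1): e=[6,78,12] → X
    (5,0)@(11, 1): e=[2,58,36] → X
    (6,0)@(13, 1): e=[-2,38,60] → .
    (4,1)@(9, 3): e=[22,62,12] → X
    (6,1)@(13, 3): e=[14,22,60] → X
    (7,1)@(15, 3): e=[10,2,84] → X
    (8,1)@(17, 3): e=[6,-18,108] → .
    (4,2)@(9, 5): e=[38,46,12] → X
    (7,2)@(15, 5): e=[26,-14,84] → .
    (4,3)@(9, 7): e=[54,30,12] → X
    (6,3)@(13, 7): e=[46,-10,60] → .
    (4,4)@(9, 9): e=[70,14,12] → X
  covered (12 px):
    . . . . X X . . . . .
    . . . . X X X X . . .
    . . . . X X X . . . .
    . . . . X X . . . . .
    . . . . X . . . . . .
    . . . . . . . . . . .
    . . . . . . . . . . .
    . . . . . . . . . . .
    . . . . . . . . . . .

Result: [5,44,41]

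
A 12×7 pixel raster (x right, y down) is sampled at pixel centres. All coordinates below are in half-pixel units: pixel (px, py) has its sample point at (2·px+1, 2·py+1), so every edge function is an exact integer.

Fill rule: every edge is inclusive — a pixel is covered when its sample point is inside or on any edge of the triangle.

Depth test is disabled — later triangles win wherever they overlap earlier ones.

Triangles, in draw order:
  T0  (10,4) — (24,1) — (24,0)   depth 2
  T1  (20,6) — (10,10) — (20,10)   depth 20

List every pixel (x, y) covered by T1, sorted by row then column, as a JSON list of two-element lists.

T0:
  2·area = 14  (B↔C swapped to make it positive)
  edge (10, 4)→(24, 0): d=(14,-4) inclusive
  edge (24, 0)→(24, 1): d=(0,1) inclusive
  edge (24, 1)→(10, 4): d=(-14,3) inclusive
    (10,0)@(21, 1): e=[2,3,9] → █
    (11,0)@(23, 1): e=[10,1,3] → █
    (10,1)@(21, 3): e=[30,3,-19] → ·
    (11,1)@(23, 3): e=[38,1,-25] → ·
  covered (2 px):
    · · · · · · · · · · █ █
    · · · · · · · · · · · ·
    · · · · · · · · · · · ·
    · · · · · · · · · · · ·
    · · · · · · · · · · · ·
    · · · · · · · · · · · ·
    · · · · · · · · · · · ·
T1:
  2·area = 40  (B↔C swapped to make it positive)
  edge (20, 6)→(20, 10): d=(0,4) inclusive
  edge (20, 10)→(10, 10): d=(-10,0) inclusive
  edge (10, 10)→(20, 6): d=(10,-4) inclusive
    (9,3)@(19, 7): e=[4,30,6] → █
    (10,3)@(21, 7): e=[-4,30,14] → ·
    (6,4)@(13, 9): e=[28,10,2] → █
    (7,4)@(15, 9): e=[20,10,10] → █
    (8,4)@(17, 9): e=[12,10,18] → █
    (10,4)@(21, 9): e=[-4,10,34] → ·
    (6,5)@(13, 11): e=[28,-10,22] → ·
    (7,5)@(15, 11): e=[20,-10,30] → ·
    (8,5)@(17, 11): e=[12,-10,38] → ·
    (9,5)@(19, 11): e=[4,-10,46] → ·
  covered (5 px):
    · · · · · · · · · · · ·
    · · · · · · · · · · · ·
    · · · · · · · · · · · ·
    · · · · · · · · · █ · ·
    · · · · · · █ █ █ █ · ·
    · · · · · · · · · · · ·
    · · · · · · · · · · · ·

Answer: [[9,3],[6,4],[7,4],[8,4],[9,4]]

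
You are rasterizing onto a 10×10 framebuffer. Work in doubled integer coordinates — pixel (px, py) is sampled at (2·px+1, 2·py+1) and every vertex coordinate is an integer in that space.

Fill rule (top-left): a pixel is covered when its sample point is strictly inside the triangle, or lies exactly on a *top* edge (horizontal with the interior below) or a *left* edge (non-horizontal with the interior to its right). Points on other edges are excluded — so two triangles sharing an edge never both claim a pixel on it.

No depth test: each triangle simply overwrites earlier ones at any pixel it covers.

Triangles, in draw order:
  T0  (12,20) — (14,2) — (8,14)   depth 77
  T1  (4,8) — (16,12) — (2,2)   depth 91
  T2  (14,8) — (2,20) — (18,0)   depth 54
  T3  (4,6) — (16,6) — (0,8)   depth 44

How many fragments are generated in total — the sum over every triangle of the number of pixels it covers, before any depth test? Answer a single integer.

T0:
  2·area = 84  (B↔C swapped to make it positive)
  edge (12, 20)→(8, 14): d=(-4,-6) top-left  bias=+0
  edge (8, 14)→(14, 2): d=(6,-12) top-left  bias=+0
  edge (14, 2)→(12, 20): d=(-2,18) right/bottom  bias=-1
    (6,2)@(13, 5): e=[66,6,12] → #
    (7,2)@(15, 5): e=[78,30,-24] → ·
    (6,3)@(13, 7): e=[58,18,8] → #
    (7,3)@(15, 7): e=[70,42,-28] → ·
    (5,4)@(11, 9): e=[38,6,40] → #
    (7,4)@(15, 9): e=[62,54,-32] → ·
    (5,5)@(11, 11): e=[30,18,36] → #
    (6,5)@(13, 11): e=[42,42,0] → ·  [on edge]
    (4,6)@(9, 13): e=[10,6,68] → #
    (6,6)@(13, 13): e=[34,54,-4] → ·
    (4,7)@(9, 15): e=[2,18,64] → #
    (6,7)@(13, 15): e=[26,66,-8] → ·
  covered (10 px):
    · · · · · · · · · ·
    · · · · · · · · · ·
    · · · · · · # · · ·
    · · · · · · # · · ·
    · · · · · # # · · ·
    · · · · · # · · · ·
    · · · · # # · · · ·
    · · · · # # · · · ·
    · · · · · # · · · ·
    · · · · · · · · · ·
T1:
  2·area = 64  (B↔C swapped to make it positive)
  edge (4, 8)→(2, 2): d=(-2,-6) top-left  bias=+0
  edge (2, 2)→(16, 12): d=(14,10) right/bottom  bias=-1
  edge (16, 12)→(4, 8): d=(-12,-4) top-left  bias=+0
    (1,1)@(3, 3): e=[4,4,56] → #
    (2,1)@(5, 3): e=[16,-16,64] → ·
    (1,2)@(3, 5): e=[0,32,32] → #  [on edge]
    (2,2)@(5, 5): e=[12,12,40] → #
    (3,2)@(7, 5): e=[24,-8,48] → ·
    (0,3)@(1, 7): e=[-16,80,0] → ·  [on edge]
    (1,3)@(3, 7): e=[-4,60,8] → ·
    (2,3)@(5, 7): e=[8,40,16] → #
    (3,3)@(7, 7): e=[20,20,24] → #
    (4,3)@(9, 7): e=[32,0,32] → ·  [on edge]
    (2,4)@(5, 9): e=[4,68,-8] → ·
    (3,4)@(7, 9): e=[16,48,0] → #  [on edge]
    (2,5)@(5, 11): e=[0,96,-32] → ·  [on edge]
    (6,5)@(13, 11): e=[48,16,0] → #  [on edge]
    (9,6)@(19, 13): e=[80,-16,0] → ·  [on edge]
    (3,8)@(7, 17): e=[0,160,-96] → ·  [on edge]
  covered (9 px):
    · · · · · · · · · ·
    · # · · · · · · · ·
    · # # · · · · · · ·
    · · # # · · · · · ·
    · · · # # # · · · ·
    · · · · · · # · · ·
    · · · · · · · · · ·
    · · · · · · · · · ·
    · · · · · · · · · ·
    · · · · · · · · · ·
T2:
  2·area = 48
  edge (14, 8)→(2, 20): d=(-12,12) right/bottom  bias=-1
  edge (2, 20)→(18, 0): d=(16,-20) top-left  bias=+0
  edge (18, 0)→(14, 8): d=(-4,8) right/bottom  bias=-1
    (9,1)@(19, 3): e=[0,68,-20] → ·  [on edge]
    (7,2)@(15, 5): e=[24,20,4] → #
    (8,2)@(17, 5): e=[0,60,-12] → ·  [on edge]
    (6,3)@(13, 7): e=[24,12,12] → #
    (7,3)@(15, 7): e=[0,52,-4] → ·  [on edge]
    (5,4)@(11, 9): e=[24,4,20] → #
    (6,4)@(13, 9): e=[0,44,4] → ·  [on edge]
    (5,5)@(11, 11): e=[0,36,12] → ·  [on edge]
    (4,6)@(9, 13): e=[0,28,20] → ·  [on edge]
    (3,7)@(7, 15): e=[0,20,28] → ·  [on edge]
    (2,8)@(5, 17): e=[0,12,36] → ·  [on edge]
    (1,9)@(3, 19): e=[0,4,44] → ·  [on edge]
  covered (3 px):
    · · · · · · · · · ·
    · · · · · · · · · ·
    · · · · · · · # · ·
    · · · · · · # · · ·
    · · · · · # · · · ·
    · · · · · · · · · ·
    · · · · · · · · · ·
    · · · · · · · · · ·
    · · · · · · · · · ·
    · · · · · · · · · ·
T3:
  2·area = 24
  edge (4, 6)→(16, 6): d=(12,0) top-left  bias=+0
  edge (16, 6)→(0, 8): d=(-16,2) right/bottom  bias=-1
  edge (0, 8)→(4, 6): d=(4,-2) top-left  bias=+0
    (1,3)@(3, 7): e=[12,10,2] → #
    (2,3)@(5, 7): e=[12,6,6] → #
    (3,3)@(7, 7): e=[12,2,10] → #
    (4,3)@(9, 7): e=[12,-2,14] → ·
    (1,4)@(3, 9): e=[36,-22,10] → ·
    (2,4)@(5, 9): e=[36,-26,14] → ·
    (3,4)@(7, 9): e=[36,-30,18] → ·
  covered (3 px):
    · · · · · · · · · ·
    · · · · · · · · · ·
    · · · · · · · · · ·
    · # # # · · · · · ·
    · · · · · · · · · ·
    · · · · · · · · · ·
    · · · · · · · · · ·
    · · · · · · · · · ·
    · · · · · · · · · ·
    · · · · · · · · · ·

Final: 25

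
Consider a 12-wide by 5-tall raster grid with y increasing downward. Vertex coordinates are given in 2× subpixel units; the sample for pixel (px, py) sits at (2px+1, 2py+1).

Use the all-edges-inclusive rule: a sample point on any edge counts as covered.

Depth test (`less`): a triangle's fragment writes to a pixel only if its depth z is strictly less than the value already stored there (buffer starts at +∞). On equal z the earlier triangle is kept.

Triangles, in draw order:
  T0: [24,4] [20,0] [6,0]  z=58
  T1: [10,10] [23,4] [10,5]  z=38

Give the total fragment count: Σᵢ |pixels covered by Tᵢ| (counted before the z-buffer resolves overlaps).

T0:
  2·area = 56  (B↔C swapped to make it positive)
  edge (24, 4)→(6, 0): d=(-18,-4) inclusive
  edge (6, 0)→(20, 0): d=(14,0) inclusive
  edge (20, 0)→(24, 4): d=(4,4) inclusive
    (5,0)@(11, 1): e=[2,14,40] → #
    (6,0)@(13, 1): e=[10,14,32] → #
    (7,0)@(15, 1): e=[18,14,24] → #
    (8,0)@(17, 1): e=[26,14,16] → #
    (9,0)@(19, 1): e=[34,14,8] → #
    (10,0)@(21, 1): e=[42,14,0] → #  [on edge]
    (11,0)@(23, 1): e=[50,14,-8] → ·
    (5,1)@(11, 3): e=[-34,42,48] → ·
    (6,1)@(13, 3): e=[-26,42,40] → ·
    (7,1)@(15, 3): e=[-18,42,32] → ·
    (8,1)@(17, 3): e=[-10,42,24] → ·
    (9,1)@(19, 3): e=[-2,42,16] → ·
    (11,1)@(23, 3): e=[14,42,0] → #  [on edge]
  covered (8 px):
    · · · · · # # # # # # ·
    · · · · · · · · · · # #
    · · · · · · · · · · · ·
    · · · · · · · · · · · ·
    · · · · · · · · · · · ·
T1:
  2·area = 65  (B↔C swapped to make it positive)
  edge (10, 10)→(10, 5): d=(0,-5) inclusive
  edge (10, 5)→(23, 4): d=(13,-1) inclusive
  edge (23, 4)→(10, 10): d=(-13,6) inclusive
    (5,2)@(11, 5): e=[5,1,59] → #
    (6,2)@(13, 5): e=[15,3,47] → #
    (7,2)@(15, 5): e=[25,5,35] → #
    (8,2)@(17, 5): e=[35,7,23] → #
    (9,2)@(19, 5): e=[45,9,11] → #
    (10,2)@(21, 5): e=[55,11,-1] → ·
    (5,3)@(11, 7): e=[5,27,33] → #
    (8,3)@(17, 7): e=[35,33,-3] → ·
    (9,3)@(19, 7): e=[45,35,-15] → ·
    (5,4)@(11, 9): e=[5,53,7] → #
    (6,4)@(13, 9): e=[15,55,-5] → ·
    (7,4)@(15, 9): e=[25,57,-17] → ·
  covered (9 px):
    · · · · · · · · · · · ·
    · · · · · · · · · · · ·
    · · · · · # # # # # · ·
    · · · · · # # # · · · ·
    · · · · · # · · · · · ·

Final: 17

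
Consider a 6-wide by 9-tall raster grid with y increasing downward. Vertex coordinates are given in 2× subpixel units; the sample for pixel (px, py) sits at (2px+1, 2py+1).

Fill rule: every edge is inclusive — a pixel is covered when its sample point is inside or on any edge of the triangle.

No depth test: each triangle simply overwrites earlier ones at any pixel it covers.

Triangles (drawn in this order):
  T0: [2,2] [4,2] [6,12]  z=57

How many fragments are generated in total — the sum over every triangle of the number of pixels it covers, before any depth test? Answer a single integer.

T0:
  2·area = 20
  edge (2, 2)→(4, 2): d=(2,0) inclusive
  edge (4, 2)→(6, 12): d=(2,10) inclusive
  edge (6, 12)→(2, 2): d=(-4,-10) inclusive
    (1,1)@(3, 3): e=[2,12,6] → #
    (2,1)@(5, 3): e=[2,-8,26] → ·
    (1,2)@(3, 5): e=[6,16,-2] → ·
    (2,3)@(5, 7): e=[10,0,10] → #  [on edge]
    (3,3)@(7, 7): e=[10,-20,30] → ·
    (2,4)@(5, 9): e=[14,4,2] → #
    (3,4)@(7, 9): e=[14,-16,22] → ·
    (2,5)@(5, 11): e=[18,8,-6] → ·
    (3,8)@(7, 17): e=[30,0,-10] → ·  [on edge]
  covered (3 px):
    · · · · · ·
    · # · · · ·
    · · · · · ·
    · · # · · ·
    · · # · · ·
    · · · · · ·
    · · · · · ·
    · · · · · ·
    · · · · · ·

Answer: 3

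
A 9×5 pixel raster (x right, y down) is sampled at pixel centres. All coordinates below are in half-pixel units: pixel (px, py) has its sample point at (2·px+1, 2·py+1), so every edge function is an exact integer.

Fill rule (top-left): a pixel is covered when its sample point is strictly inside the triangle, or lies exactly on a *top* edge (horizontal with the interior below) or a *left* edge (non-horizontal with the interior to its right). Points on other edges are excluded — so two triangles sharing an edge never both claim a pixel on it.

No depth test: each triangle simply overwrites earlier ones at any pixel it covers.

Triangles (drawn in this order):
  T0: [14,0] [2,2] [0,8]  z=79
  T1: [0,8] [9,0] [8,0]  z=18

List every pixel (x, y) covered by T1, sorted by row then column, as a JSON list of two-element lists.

T0:
  2·area = 68  (B↔C swapped to make it positive)
  edge (14, 0)→(0, 8): d=(-14,8) right/bottom  bias=-1
  edge (0, 8)→(2, 2): d=(2,-6) top-left  bias=+0
  edge (2, 2)→(14, 0): d=(12,-2) top-left  bias=+0
    (4,0)@(9, 1): e=[26,40,2] → X
    (5,0)@(11, 1): e=[10,52,6] → X
    (6,0)@(13, 1): e=[-6,64,10] → .
    (1,1)@(3, 3): e=[46,8,14] → X
    (2,1)@(5, 3): e=[30,20,18] → X
    (3,1)@(7, 3): e=[14,32,22] → X
    (4,1)@(9, 3): e=[-2,44,26] → .
    (5,1)@(11, 3): e=[-18,56,30] → .
    (0,2)@(1, 5): e=[34,0,34] → X  [on edge]
    (3,2)@(7, 5): e=[-14,36,46] → .
    (0,3)@(1, 7): e=[6,4,58] → X
    (1,3)@(3, 7): e=[-10,16,62] → .
  covered (9 px):
    . . . . X X . . .
    . X X X . . . . .
    X X X . . . . . .
    X . . . . . . . .
    . . . . . . . . .
T1:
  2·area = 8  (B↔C swapped to make it positive)
  edge (0, 8)→(8, 0): d=(8,-8) top-left  bias=+0
  edge (8, 0)→(9, 0): d=(1,0) top-left  bias=+0
  edge (9, 0)→(0, 8): d=(-9,8) right/bottom  bias=-1
    (3,0)@(7, 1): e=[0,1,7] → X  [on edge]
    (4,0)@(9, 1): e=[16,1,-9] → .
    (2,1)@(5, 3): e=[0,3,5] → X  [on edge]
    (3,1)@(7, 3): e=[16,3,-11] → .
    (1,2)@(3, 5): e=[0,5,3] → X  [on edge]
    (2,2)@(5, 5): e=[16,5,-13] → .
    (0,3)@(1, 7): e=[0,7,1] → X  [on edge]
    (1,3)@(3, 7): e=[16,7,-15] → .
    (0,4)@(1, 9): e=[16,9,-17] → .
  covered (4 px):
    . . . X . . . . .
    . . X . . . . . .
    . X . . . . . . .
    X . . . . . . . .
    . . . . . . . . .

Answer: [[3,0],[2,1],[1,2],[0,3]]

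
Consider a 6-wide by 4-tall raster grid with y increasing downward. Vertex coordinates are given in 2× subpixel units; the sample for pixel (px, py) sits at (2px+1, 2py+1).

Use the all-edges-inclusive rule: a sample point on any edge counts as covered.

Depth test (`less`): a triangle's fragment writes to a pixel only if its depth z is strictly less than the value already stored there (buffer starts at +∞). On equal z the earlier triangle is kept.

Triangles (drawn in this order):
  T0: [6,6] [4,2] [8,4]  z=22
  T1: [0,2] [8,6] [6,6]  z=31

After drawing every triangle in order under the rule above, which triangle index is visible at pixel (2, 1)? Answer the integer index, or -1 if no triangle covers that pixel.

T0:
  2·area = 12
  edge (6, 6)→(4, 2): d=(-2,-4) inclusive
  edge (4, 2)→(8, 4): d=(4,2) inclusive
  edge (8, 4)→(6, 6): d=(-2,2) inclusive
    (5,0)@(11, 1): e=[30,-18,0] → .  [on edge]
    (2,1)@(5, 3): e=[2,2,8] → X
    (3,1)@(7, 3): e=[10,-2,4] → .
    (4,1)@(9, 3): e=[18,-6,0] → .  [on edge]
    (2,2)@(5, 5): e=[-2,10,4] → .
    (3,2)@(7, 5): e=[6,6,0] → X  [on edge]
    (4,2)@(9, 5): e=[14,2,-4] → .
    (2,3)@(5, 7): e=[-6,18,0] → .  [on edge]
    (3,3)@(7, 7): e=[2,14,-4] → .
  covered (2 px):
    . . . . . .
    . . X . . .
    . . . X . .
    . . . . . .
T1:
  2·area = 8
  edge (0, 2)→(8, 6): d=(8,4) inclusive
  edge (8, 6)→(6, 6): d=(-2,0) inclusive
  edge (6, 6)→(0, 2): d=(-6,-4) inclusive
    (2,2)@(5, 5): e=[4,2,2] → X
    (3,2)@(7, 5): e=[-4,2,10] → .
    (2,3)@(5, 7): e=[20,-2,-10] → .
  covered (1 px):
    . . . . . .
    . . . . . .
    . . X . . .
    . . . . . .

Z-buffer (winner per pixel, '.' = empty):
  . . . . . .
  . . 0 . . .
  . . 1 0 . .
  . . . . . .

Final: 0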